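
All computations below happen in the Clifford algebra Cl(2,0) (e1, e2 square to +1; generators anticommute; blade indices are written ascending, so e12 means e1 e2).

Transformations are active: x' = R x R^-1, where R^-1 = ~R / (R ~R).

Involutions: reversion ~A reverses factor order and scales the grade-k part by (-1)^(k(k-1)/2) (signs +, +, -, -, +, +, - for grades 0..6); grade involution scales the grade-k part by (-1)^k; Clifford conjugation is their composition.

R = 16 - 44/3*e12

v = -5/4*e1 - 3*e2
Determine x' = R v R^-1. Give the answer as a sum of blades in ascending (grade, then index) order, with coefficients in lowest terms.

~R = 16 + 44/3*e12, and R ~R = 4240/9, so R^-1 = ~R / (4240/9).
R v = 24*e1 - 199/3*e2
Answer: 3053/1060*e1 - 399/265*e2


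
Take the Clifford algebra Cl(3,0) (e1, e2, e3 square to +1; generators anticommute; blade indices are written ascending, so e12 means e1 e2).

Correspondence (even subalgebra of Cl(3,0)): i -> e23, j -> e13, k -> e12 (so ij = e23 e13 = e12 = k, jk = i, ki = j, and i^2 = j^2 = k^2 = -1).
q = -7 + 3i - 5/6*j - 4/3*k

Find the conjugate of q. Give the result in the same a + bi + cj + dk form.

In blades: q = -7 - 4/3*e12 - 5/6*e13 + 3*e23.
Quaternion conjugation is reversion on the even subalgebra: the scalar is fixed and every grade-2 blade flips sign, giving -7 + 4/3*e12 + 5/6*e13 - 3*e23; translating back:
Answer: -7 - 3i + 5/6*j + 4/3*k


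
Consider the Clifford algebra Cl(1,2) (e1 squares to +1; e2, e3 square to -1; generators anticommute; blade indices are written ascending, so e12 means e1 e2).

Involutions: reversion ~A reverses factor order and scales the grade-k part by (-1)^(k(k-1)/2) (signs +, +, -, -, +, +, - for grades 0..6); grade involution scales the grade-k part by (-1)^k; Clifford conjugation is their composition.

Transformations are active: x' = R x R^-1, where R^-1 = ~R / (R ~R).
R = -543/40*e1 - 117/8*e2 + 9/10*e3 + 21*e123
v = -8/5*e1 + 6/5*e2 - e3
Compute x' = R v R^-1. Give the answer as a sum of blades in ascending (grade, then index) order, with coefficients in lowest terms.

~R = -543/40*e1 - 117/8*e2 + 9/10*e3 - 21*e123, and R ~R = 20529/50, so R^-1 = ~R / (20529/50).
R v = 4017/100 - 1869/100*e12 + 8043/200*e13 - 4011/200*e23
Answer: -56711/18248*e1 + 4747/91240*e2 + 70437/22810*e3


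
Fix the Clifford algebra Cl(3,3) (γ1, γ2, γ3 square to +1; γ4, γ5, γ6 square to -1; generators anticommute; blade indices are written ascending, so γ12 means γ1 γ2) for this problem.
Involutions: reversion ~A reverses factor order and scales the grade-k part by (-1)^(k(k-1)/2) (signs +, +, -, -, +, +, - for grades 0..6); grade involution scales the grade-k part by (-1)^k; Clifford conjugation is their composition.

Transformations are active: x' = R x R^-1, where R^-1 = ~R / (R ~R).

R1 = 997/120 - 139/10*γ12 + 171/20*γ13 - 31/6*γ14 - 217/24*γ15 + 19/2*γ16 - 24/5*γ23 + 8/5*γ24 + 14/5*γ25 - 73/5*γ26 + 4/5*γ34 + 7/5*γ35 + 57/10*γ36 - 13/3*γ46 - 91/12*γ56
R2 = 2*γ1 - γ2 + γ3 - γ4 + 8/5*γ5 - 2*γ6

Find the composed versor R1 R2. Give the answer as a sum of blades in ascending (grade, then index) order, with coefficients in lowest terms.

Distribute over the terms of R2 (each basis-blade product reordered to ascending indices, repeated generators contracted through their squares):
R1 (2*γ1) = 997/60*γ1 + 139/5*γ2 - 171/10*γ3 + 31/3*γ4 + 217/12*γ5 - 19*γ6 - 48/5*γ123 + 16/5*γ124 + 28/5*γ125 - 146/5*γ126 + 8/5*γ134 + 14/5*γ135 + 57/5*γ136 - 26/3*γ146 - 91/6*γ156
R1 (-γ2) = 139/10*γ1 - 997/120*γ2 - 24/5*γ3 + 8/5*γ4 + 14/5*γ5 - 73/5*γ6 + 171/20*γ123 - 31/6*γ124 - 217/24*γ125 + 19/2*γ126 - 4/5*γ234 - 7/5*γ235 - 57/10*γ236 + 13/3*γ246 + 91/12*γ256
R1 (γ3) = 171/20*γ1 - 24/5*γ2 + 997/120*γ3 - 4/5*γ4 - 7/5*γ5 - 57/10*γ6 - 139/10*γ123 + 31/6*γ134 + 217/24*γ135 - 19/2*γ136 - 8/5*γ234 - 14/5*γ235 + 73/5*γ236 - 13/3*γ346 - 91/12*γ356
R1 (-γ4) = -31/6*γ1 + 8/5*γ2 + 4/5*γ3 - 997/120*γ4 + 13/3*γ6 + 139/10*γ124 - 171/20*γ134 - 217/24*γ145 + 19/2*γ146 + 24/5*γ234 + 14/5*γ245 - 73/5*γ246 + 7/5*γ345 + 57/10*γ346 + 91/12*γ456
R1 (8/5*γ5) = 217/15*γ1 - 112/25*γ2 - 56/25*γ3 + 997/75*γ5 - 182/15*γ6 - 556/25*γ125 + 342/25*γ135 - 124/15*γ145 - 76/5*γ156 - 192/25*γ235 + 64/25*γ245 + 584/25*γ256 + 32/25*γ345 - 228/25*γ356 + 104/15*γ456
R1 (-2*γ6) = 19*γ1 - 146/5*γ2 + 57/5*γ3 - 26/3*γ4 - 91/6*γ5 - 997/60*γ6 + 139/5*γ126 - 171/10*γ136 + 31/3*γ146 + 217/12*γ156 + 48/5*γ236 - 16/5*γ246 - 28/5*γ256 - 8/5*γ346 - 14/5*γ356
Summing the partial products and collecting blades:
Answer: 2021/30*γ1 - 10433/600*γ2 - 2179/600*γ3 - 701/120*γ4 + 1761/100*γ5 - 3823/60*γ6 - 299/20*γ123 + 179/15*γ124 - 15409/600*γ125 + 81/10*γ126 - 107/60*γ134 + 15313/600*γ135 - 76/5*γ136 - 2077/120*γ145 + 67/6*γ146 - 737/60*γ156 + 12/5*γ234 - 297/25*γ235 + 37/2*γ236 + 134/25*γ245 - 202/15*γ246 + 7603/300*γ256 + 67/25*γ345 - 7/30*γ346 - 5851/300*γ356 + 871/60*γ456


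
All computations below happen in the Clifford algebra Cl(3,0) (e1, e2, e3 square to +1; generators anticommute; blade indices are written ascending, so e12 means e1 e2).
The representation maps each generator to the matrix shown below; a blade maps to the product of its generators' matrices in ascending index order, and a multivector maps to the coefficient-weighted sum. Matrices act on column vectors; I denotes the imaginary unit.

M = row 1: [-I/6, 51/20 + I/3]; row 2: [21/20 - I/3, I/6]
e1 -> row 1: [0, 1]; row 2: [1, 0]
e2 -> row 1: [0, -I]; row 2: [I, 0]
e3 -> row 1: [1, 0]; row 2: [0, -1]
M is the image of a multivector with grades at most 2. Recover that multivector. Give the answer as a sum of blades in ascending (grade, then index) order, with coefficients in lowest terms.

Method: 1, rho(e1), rho(e2), rho(e3) form a trace-orthogonal basis of the 2x2 complex matrices (tr(X Y) = 2 if X = Y, else 0), so M = m0*1 + m1*rho(e1) + m2*rho(e2) + m3*rho(e3) with m0 = tr(M)/2 = 0, m1 = tr(M rho(e1))/2 = 9/5, m2 = tr(M rho(e2))/2 = -1/3 + 3*I/4, m3 = tr(M rho(e3))/2 = -I/6.
Multiplying table entries, the bivector images are rho(e12) = I*rho(e3), rho(e13) = -I*rho(e2), rho(e23) = I*rho(e1); with real blade coefficients the real parts of m0..m3 are the coefficients of 1, e1, e2, e3 and the imaginary parts give the bivectors (e23: Im m1, e13: -Im m2, e12: Im m3).
Answer: 9/5*e1 - 1/3*e2 - 1/6*e12 - 3/4*e13


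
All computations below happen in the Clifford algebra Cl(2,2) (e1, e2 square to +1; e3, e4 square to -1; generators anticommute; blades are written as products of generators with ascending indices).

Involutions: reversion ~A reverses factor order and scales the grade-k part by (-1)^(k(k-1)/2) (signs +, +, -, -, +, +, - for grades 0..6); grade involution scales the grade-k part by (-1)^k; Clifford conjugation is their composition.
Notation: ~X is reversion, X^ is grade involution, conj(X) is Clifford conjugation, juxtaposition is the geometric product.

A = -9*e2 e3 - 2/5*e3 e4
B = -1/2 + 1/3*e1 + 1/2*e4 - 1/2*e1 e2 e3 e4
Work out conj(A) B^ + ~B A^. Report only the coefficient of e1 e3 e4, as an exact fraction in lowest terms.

first term: 1/5*e3 + 1/5*e1 e2 - 9/2*e1 e4 - 9/2*e2 e3 - 1/5*e3 e4 - 3*e1 e2 e3 - 2/15*e1 e3 e4 - 9/2*e2 e3 e4
second term: -1/5*e3 - 1/5*e1 e2 + 9/2*e1 e4 + 9/2*e2 e3 + 1/5*e3 e4 - 3*e1 e2 e3 - 2/15*e1 e3 e4 - 9/2*e2 e3 e4
Answer: -4/15


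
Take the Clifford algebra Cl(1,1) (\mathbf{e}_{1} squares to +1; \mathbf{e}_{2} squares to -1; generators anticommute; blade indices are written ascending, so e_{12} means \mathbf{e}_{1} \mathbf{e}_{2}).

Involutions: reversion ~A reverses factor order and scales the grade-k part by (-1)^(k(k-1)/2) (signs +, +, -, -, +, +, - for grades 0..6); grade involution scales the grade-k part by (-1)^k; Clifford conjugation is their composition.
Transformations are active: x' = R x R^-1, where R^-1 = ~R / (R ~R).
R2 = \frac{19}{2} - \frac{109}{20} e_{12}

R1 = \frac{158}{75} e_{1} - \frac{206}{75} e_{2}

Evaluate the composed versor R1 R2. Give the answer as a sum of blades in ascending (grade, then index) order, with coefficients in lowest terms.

Distribute over the terms of R1 (each basis-blade product reordered to ascending indices, repeated generators contracted through their squares):
(\frac{158}{75} e_{1}) R2 = \frac{1501}{75} e_{1} - \frac{8611}{750} e_{2}
(-\frac{206}{75} e_{2}) R2 = \frac{11227}{750} e_{1} - \frac{1957}{75} e_{2}
Summing the partial products and collecting blades:
Answer: \frac{26237}{750} e_{1} - \frac{28181}{750} e_{2}


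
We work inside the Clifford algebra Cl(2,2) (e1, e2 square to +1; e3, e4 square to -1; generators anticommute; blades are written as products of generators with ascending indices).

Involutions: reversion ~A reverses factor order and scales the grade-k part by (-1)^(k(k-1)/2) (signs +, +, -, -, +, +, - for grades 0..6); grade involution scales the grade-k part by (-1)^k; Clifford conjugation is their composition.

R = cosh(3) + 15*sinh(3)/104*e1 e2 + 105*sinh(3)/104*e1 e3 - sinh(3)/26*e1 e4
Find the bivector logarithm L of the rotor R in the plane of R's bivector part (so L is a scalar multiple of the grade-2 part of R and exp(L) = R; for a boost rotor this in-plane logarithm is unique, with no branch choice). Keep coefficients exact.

The scalar part of R is cosh(3), which determines |rapidity| via cosh; the sign lives in the bivector part, and pairing them (bivector part over sinh of the rapidity = the plane) gives the unique in-plane L = rapidity * plane.
Concretely: cosh(rapidity) = cosh(3) gives rapidity = ±3, and since rapidity/sinh(rapidity) is even the sign is immaterial: L = (rapidity/sinh(rapidity)) * <R>_2 = (3/sinh(3)) * <R>_2.
Answer: 45/104*e1 e2 + 315/104*e1 e3 - 3/26*e1 e4


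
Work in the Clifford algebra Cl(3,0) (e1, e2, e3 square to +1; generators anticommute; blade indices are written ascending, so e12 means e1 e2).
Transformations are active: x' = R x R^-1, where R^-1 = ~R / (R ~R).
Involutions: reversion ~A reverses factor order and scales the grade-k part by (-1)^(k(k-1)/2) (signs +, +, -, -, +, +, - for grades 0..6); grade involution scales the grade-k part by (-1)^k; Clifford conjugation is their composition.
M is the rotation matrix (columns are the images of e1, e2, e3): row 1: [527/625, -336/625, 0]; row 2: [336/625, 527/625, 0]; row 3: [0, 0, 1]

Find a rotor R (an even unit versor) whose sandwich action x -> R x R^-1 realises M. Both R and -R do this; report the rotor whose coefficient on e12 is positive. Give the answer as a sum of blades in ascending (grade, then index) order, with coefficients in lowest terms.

Method: write R = a + b12*e12 + b13*e13 + b23*e23 with a^2 + b12^2 + b13^2 + b23^2 = 1 (so R^-1 = ~R). Expanding the columns R e_j ~R gives tr M = 4a^2 - 1 and, from the antisymmetric part, M21 - M12 = -4a*b12, M13 - M31 = 4a*b13, M32 - M23 = -4a*b23.
Here tr M = 1679/625, so a^2 = (1 + tr M)/4 = 576/625 and a = ±24/25. Taking a = 24/25: M21 - M12 = 672/625, M13 - M31 = 0, M32 - M23 = 0, giving b12 = -7/25, b13 = 0, b23 = 0, i.e. R = 24/25 - 7/25*e12.
Its e12 coefficient is negative, so report the other preimage -R.
Answer: -24/25 + 7/25*e12. Why the constraint matters: R and -R act identically through the sandwich — M has trace 1679/625 either way — so only the sign condition on e12 picks one of the two preimages.


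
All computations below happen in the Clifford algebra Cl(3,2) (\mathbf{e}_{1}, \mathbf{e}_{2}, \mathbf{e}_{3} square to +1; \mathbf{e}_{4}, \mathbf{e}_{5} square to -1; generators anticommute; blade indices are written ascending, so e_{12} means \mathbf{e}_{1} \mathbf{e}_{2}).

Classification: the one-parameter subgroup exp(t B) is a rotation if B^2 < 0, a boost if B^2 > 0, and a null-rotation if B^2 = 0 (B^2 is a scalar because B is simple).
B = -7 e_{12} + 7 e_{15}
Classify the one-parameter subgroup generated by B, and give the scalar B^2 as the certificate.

B^2 term by term: the squares give (-7)^2*(e_{12})^2 + (7)^2*(e_{15})^2 = 49*(-1) + 49*(+1) = 0 (each basis 2-blade squares to minus the product of its generators' squares); cross terms between blades sharing an index anticommute and cancel. So B^2 = 0.
Answer: null-rotation, certificate B^2 = 0. Check the certificate: B^2 = 0, and that sign is decisive whatever form B takes.


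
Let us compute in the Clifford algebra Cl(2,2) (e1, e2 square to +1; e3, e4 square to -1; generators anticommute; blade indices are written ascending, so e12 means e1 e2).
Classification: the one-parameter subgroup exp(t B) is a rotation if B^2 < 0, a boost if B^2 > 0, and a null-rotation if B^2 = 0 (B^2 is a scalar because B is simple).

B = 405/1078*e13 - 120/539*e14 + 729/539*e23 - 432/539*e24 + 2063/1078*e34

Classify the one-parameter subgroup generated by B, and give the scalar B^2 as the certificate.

B^2 term by term: the squares give (405/1078)^2*(e13)^2 + (-120/539)^2*(e14)^2 + (729/539)^2*(e23)^2 + (-432/539)^2*(e24)^2 + (2063/1078)^2*(e34)^2 = 164025/1162084*(+1) + 14400/290521*(+1) + 531441/290521*(+1) + 186624/290521*(+1) + 4255969/1162084*(-1) = -1 (each basis 2-blade squares to minus the product of its generators' squares); cross terms between blades sharing an index anticommute and cancel; the commuting (index-disjoint) pairs give grade-4 terms 2*c*c'*(blade product), which cancel blade by blade — e1234: 174960/290521 - 174960/290521 = 0 — confirming B is simple. So B^2 = -1.
Answer: rotation, certificate B^2 = -1. Certificate logic: -1 is a conjugation-invariant scalar, so its sign fixes rotation versus boost versus null-rotation outright.


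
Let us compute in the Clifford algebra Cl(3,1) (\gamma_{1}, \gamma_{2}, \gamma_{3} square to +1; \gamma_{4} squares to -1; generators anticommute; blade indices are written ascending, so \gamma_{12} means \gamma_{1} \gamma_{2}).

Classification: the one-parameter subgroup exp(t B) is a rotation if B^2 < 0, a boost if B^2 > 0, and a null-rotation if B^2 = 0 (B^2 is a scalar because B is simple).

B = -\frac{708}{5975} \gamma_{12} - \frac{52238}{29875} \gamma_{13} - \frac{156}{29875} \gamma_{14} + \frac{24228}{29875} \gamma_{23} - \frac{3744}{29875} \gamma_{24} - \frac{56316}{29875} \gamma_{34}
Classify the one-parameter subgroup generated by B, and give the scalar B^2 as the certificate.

B^2 term by term: the squares give (-\frac{708}{5975})^2*(\gamma_{12})^2 + (-\frac{52238}{29875})^2*(\gamma_{13})^2 + (-\frac{156}{29875})^2*(\gamma_{14})^2 + (\frac{24228}{29875})^2*(\gamma_{23})^2 + (-\frac{3744}{29875})^2*(\gamma_{24})^2 + (-\frac{56316}{29875})^2*(\gamma_{34})^2 = \frac{501264}{35700625}*(-1) + \frac{2728808644}{892515625}*(-1) + \frac{24336}{892515625}*(+1) + \frac{586995984}{892515625}*(-1) + \frac{14017536}{892515625}*(+1) + \frac{3171491856}{892515625}*(+1) = -\frac{4}{25} (each basis 2-blade squares to minus the product of its generators' squares); cross terms between blades sharing an index anticommute and cancel; the commuting (index-disjoint) pairs give grade-4 terms 2*c*c'*(blade product), which cancel blade by blade — \gamma_{1234}: \frac{79743456}{178503125} - \frac{391158144}{892515625} - \frac{7559136}{892515625} = 0 — confirming B is simple. So B^2 = -\frac{4}{25}.
Answer: rotation, certificate B^2 = -\frac{4}{25}. The scalar -\frac{4}{25} is the complete invariant here: its sign names the subgroup type.


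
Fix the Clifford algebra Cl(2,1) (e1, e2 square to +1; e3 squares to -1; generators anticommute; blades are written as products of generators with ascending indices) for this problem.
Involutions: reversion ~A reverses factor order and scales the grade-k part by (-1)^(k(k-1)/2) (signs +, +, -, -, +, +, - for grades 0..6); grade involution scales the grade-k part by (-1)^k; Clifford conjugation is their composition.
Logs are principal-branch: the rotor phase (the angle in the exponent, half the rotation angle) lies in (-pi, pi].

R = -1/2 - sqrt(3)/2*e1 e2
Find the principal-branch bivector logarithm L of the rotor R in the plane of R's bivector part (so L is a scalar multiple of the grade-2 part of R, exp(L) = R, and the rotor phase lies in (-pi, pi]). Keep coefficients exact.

The scalar part of R is -1/2, and that scalar determines the rotor phase on the principal branch; recovering the unit plane as bivector-part over sine of the phase gives L = phase * plane.
Concretely: cos(phase) = -1/2 gives phase = ±2*pi/3, and since phase/sin(phase) is even the sign is immaterial: L = (phase/sin(phase)) * <R>_2 = (4*sqrt(3)*pi/9) * <R>_2.
Answer: -2*pi/3*e1 e2


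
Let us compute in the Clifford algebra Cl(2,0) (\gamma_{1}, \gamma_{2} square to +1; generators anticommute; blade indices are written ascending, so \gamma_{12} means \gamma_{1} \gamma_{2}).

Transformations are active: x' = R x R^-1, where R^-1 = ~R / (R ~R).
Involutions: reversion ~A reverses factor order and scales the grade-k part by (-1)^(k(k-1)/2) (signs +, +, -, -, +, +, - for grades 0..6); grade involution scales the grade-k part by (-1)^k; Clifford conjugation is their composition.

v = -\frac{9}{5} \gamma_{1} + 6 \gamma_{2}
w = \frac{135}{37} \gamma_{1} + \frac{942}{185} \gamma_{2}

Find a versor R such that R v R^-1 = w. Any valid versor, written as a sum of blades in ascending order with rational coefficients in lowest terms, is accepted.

Take R = v + w = \frac{342}{185} \gamma_{1} + \frac{2052}{185} \gamma_{2}. Because q(v) = q(w) = \frac{981}{25}, conjugation by R sends v exactly to w.
Answer: \frac{342}{185} \gamma_{1} + \frac{2052}{185} \gamma_{2}


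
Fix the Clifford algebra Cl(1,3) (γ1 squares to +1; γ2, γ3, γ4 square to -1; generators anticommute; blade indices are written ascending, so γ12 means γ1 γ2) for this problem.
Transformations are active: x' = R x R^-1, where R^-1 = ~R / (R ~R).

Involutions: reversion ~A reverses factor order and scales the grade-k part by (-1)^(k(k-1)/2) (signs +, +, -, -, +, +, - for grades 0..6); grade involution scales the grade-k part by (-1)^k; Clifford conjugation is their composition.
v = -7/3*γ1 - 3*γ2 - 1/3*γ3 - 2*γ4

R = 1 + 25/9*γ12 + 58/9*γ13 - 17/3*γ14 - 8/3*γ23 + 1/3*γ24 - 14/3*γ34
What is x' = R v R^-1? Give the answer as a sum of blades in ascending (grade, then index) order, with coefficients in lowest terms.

~R = 1 - 25/9*γ12 - 58/9*γ13 + 17/3*γ14 + 8/3*γ23 - 1/3*γ24 + 14/3*γ34, and R ~R = -4160/81, so R^-1 = ~R / (-4160/81).
R v = -86/27*γ1 + 88/27*γ2 + 361/27*γ3 - 44/3*γ4 + 665/27*γ123 - 70/3*γ124 - 35/9*γ134 + 175/9*γ234
Answer: 14387/3120*γ1 - 15361/3120*γ2 + 973/520*γ3 + 567/520*γ4


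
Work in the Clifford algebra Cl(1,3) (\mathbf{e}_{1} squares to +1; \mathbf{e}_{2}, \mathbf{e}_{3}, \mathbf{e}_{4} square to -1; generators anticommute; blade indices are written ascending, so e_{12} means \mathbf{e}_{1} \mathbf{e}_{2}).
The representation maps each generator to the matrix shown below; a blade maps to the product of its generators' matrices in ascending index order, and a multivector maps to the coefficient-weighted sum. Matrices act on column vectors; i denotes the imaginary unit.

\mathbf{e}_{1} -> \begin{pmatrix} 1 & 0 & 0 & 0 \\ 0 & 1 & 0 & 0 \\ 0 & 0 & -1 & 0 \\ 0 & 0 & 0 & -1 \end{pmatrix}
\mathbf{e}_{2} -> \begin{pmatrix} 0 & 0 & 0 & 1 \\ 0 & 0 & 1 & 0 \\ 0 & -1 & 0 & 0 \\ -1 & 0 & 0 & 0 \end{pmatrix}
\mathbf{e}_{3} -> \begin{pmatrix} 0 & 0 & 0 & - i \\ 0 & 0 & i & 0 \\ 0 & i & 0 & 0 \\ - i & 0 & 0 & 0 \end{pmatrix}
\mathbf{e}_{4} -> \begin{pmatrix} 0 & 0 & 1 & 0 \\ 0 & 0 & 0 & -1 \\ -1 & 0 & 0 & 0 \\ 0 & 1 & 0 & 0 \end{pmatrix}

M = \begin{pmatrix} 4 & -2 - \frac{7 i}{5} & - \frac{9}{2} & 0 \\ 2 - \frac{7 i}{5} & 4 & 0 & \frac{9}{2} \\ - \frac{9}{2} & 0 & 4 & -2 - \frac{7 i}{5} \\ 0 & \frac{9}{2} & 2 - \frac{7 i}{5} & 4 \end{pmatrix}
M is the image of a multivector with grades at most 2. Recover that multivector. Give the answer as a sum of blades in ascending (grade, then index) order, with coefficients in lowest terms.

Method: the blade images are trace-orthogonal — tr(rho(e_A) rho(e_B)^-1) = 4 if A = B and 0 otherwise — and rho(e_A)^-1 = (e_A)^2 * rho(e_A) with (e_A)^2 = +1 or -1, so the coefficient of e_A in the preimage is (e_A)^2 * tr(M rho(e_A))/4.
Nonzero projections over blades of grade <= 2: 1: (1)^2 = +1, tr(M 1) = 16, coefficient 4; e_{14}: (e_{14})^2 = +1, tr(M rho(e_{14})) = -18, coefficient -\frac{9}{2}; e_{24}: (e_{24})^2 = -1, tr(M rho(e_{24})) = 8, coefficient -2; e_{34}: (e_{34})^2 = -1, tr(M rho(e_{34})) = - \frac{28}{5}, coefficient \frac{7}{5}. Every other blade of grade <= 2 projects to 0.
Answer: 4 - \frac{9}{2} e_{14} - 2 e_{24} + \frac{7}{5} e_{34}


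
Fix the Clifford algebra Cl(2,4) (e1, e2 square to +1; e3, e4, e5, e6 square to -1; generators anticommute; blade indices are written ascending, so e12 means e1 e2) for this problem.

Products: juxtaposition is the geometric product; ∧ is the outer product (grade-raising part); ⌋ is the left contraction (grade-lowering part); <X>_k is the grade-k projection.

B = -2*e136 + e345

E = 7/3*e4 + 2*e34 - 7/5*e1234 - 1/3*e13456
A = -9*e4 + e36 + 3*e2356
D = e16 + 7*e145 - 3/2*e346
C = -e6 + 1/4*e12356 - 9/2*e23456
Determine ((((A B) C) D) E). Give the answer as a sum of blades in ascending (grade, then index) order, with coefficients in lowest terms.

step 1: 2*e1 - 9*e35 - 6*e125 - 3*e246 + e456 + 18*e1346
step 2: -2*e16 - 9/2*e23 - 3*e24 + 27/2*e35 + 3/2*e36 + e45 - 81*e125 + 9/4*e126 + 18*e134 - 9/2*e245 + 81/2*e246 + 9*e356 + 1/4*e1234 + 6*e1256 + 3/4*e1345 + 27*e1346 + 1/2*e2356 - 9*e123456
step 3: -2 - 95/2*e1 - 9/4*e2 + 21/4*e3 - 9/4*e4 - 63/2*e12 - 3/2*e13 + 27*e16 + 243/4*e23 - 567*e24 + 6*e25 + 27*e34 - 126*e35 - 27/2*e45 + 81/2*e124 + 69/2*e125 + 3/8*e126 + 183/2*e134 + 9*e135 + 9/8*e156 + 7/4*e235 - 117/2*e236 - 3/4*e245 - 195/4*e246 - 81*e256 + 18*e346 + 375/2*e356 + 137/4*e456 + 27/8*e1234 - 1/2*e1235 - 9/2*e1236 - 3*e1246 + 567/2*e1256 - 63*e1346 + 27/2*e1356 + e1456 - 9*e2345 - 1/4*e2346 + 27/4*e2356 + 63/4*e2456 - 3/4*e3456 - 45/2*e12345 + 7/2*e12346 + 9/2*e12456 + 21/2*e13456 + 243/2*e123456
step 4: -2279/40 - 731/4*e1 + 7458/5*e2 - 167/15*e3 - 32/3*e4 + 21*e5 - 409/10*e6 - 1269/20*e12 - 61123/60*e13 - 7823/60*e14 + 33/5*e15 + 2527/20*e16 - 2265/2*e23 - 2577/20*e24 + 209/12*e25 - 3879/20*e26 - 1419/40*e34 - 27*e35 + 189/5*e36 + 2527/10*e45 + 33/10*e46 - 13081/60*e56 + 3261/40*e123 - 342/5*e124 + 539/12*e125 + 71/5*e126 - 2033/20*e134 - 21/20*e135 - 879/4*e136 - 409/20*e145 + 609/10*e146 - 43/3*e156 + 437/4*e234 - 47/2*e235 - 1177/12*e236 - 17/5*e245 + 701/6*e246 - 927/40*e256 + 3513/10*e345 + 21/40*e346 + 1531/20*e356 - 749/2*e456 - 166/5*e1234 - 997/20*e1235 + 29/12*e1236 - 1182/5*e1245 + 209/24*e1246 - 5091/20*e1256 - 63/5*e1345 + 54*e1346 - 6/5*e1356 - 1423/40*e1456 + 187/24*e2345 + 551/5*e2346 + 83/5*e2356 - 918/5*e2456 + 25507/30*e3456 + 421/6*e12345 + 53/4*e12346 - 2669/20*e12356 + 3777/4*e12456 - 4739/60*e13456 - 6333/40*e23456 + 2265/4*e123456
Answer: -2279/40 - 731/4*e1 + 7458/5*e2 - 167/15*e3 - 32/3*e4 + 21*e5 - 409/10*e6 - 1269/20*e12 - 61123/60*e13 - 7823/60*e14 + 33/5*e15 + 2527/20*e16 - 2265/2*e23 - 2577/20*e24 + 209/12*e25 - 3879/20*e26 - 1419/40*e34 - 27*e35 + 189/5*e36 + 2527/10*e45 + 33/10*e46 - 13081/60*e56 + 3261/40*e123 - 342/5*e124 + 539/12*e125 + 71/5*e126 - 2033/20*e134 - 21/20*e135 - 879/4*e136 - 409/20*e145 + 609/10*e146 - 43/3*e156 + 437/4*e234 - 47/2*e235 - 1177/12*e236 - 17/5*e245 + 701/6*e246 - 927/40*e256 + 3513/10*e345 + 21/40*e346 + 1531/20*e356 - 749/2*e456 - 166/5*e1234 - 997/20*e1235 + 29/12*e1236 - 1182/5*e1245 + 209/24*e1246 - 5091/20*e1256 - 63/5*e1345 + 54*e1346 - 6/5*e1356 - 1423/40*e1456 + 187/24*e2345 + 551/5*e2346 + 83/5*e2356 - 918/5*e2456 + 25507/30*e3456 + 421/6*e12345 + 53/4*e12346 - 2669/20*e12356 + 3777/4*e12456 - 4739/60*e13456 - 6333/40*e23456 + 2265/4*e123456


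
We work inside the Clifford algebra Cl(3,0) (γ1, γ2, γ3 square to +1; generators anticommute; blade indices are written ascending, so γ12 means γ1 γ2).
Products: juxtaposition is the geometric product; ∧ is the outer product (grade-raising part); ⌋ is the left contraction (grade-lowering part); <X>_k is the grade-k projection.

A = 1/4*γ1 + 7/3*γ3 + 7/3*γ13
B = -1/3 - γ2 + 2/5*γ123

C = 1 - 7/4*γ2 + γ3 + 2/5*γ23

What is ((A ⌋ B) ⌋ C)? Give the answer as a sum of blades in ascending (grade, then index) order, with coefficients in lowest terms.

step 1: 14/15*γ2 + 14/15*γ12 + 1/10*γ23
step 2: -251/150 + 28/75*γ3
Answer: -251/150 + 28/75*γ3


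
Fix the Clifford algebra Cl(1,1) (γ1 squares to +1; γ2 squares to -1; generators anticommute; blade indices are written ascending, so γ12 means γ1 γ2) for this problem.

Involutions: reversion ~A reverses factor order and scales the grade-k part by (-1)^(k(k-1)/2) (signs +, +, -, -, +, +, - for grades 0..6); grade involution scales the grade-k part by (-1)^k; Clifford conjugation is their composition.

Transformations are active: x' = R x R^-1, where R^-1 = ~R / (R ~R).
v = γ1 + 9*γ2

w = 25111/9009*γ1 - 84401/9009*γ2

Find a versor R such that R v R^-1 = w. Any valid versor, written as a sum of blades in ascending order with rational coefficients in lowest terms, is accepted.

Why this works: both vectors square to -80, so q(v) = q(w) and R = v + w = 34120/9009*γ1 - 3320/9009*γ2 carries v to w — its own direction survives, the complement (v - w)/2 flips.
Answer: 34120/9009*γ1 - 3320/9009*γ2


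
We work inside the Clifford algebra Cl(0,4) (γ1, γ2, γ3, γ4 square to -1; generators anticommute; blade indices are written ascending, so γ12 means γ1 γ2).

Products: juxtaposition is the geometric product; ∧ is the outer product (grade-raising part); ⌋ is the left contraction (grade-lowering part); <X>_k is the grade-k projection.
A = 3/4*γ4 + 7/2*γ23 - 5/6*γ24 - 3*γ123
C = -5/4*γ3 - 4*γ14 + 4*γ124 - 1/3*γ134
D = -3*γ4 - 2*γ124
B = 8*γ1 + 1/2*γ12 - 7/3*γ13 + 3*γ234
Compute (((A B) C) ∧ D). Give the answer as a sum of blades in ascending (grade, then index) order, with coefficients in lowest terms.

step 1: 7*γ2 - γ3 - 21/2*γ4 + 49/6*γ12 + 7/4*γ13 + 31/12*γ14 + 87/4*γ23 + 28*γ123 - 151/24*γ124 - 7/4*γ134 - 35/18*γ1234
step 2: -31/2 + 707/16*γ1 + 26801/432*γ2 - 59/36*γ3 - 385/12*γ4 + 77*γ12 - 7/2*γ13 + 1465/48*γ14 - 205/8*γ23 - 42*γ24 - 1057/8*γ34 - 245/24*γ123 + 2713/72*γ124 + 4139/48*γ134 + 1841/18*γ234 - 3089/32*γ1234
step 3: 93/2*γ4 - 2121/16*γ14 - 26801/144*γ24 + 59/12*γ34 - 200*γ124 + 21/2*γ134 + 615/8*γ234 + 2441/72*γ1234
Answer: 93/2*γ4 - 2121/16*γ14 - 26801/144*γ24 + 59/12*γ34 - 200*γ124 + 21/2*γ134 + 615/8*γ234 + 2441/72*γ1234


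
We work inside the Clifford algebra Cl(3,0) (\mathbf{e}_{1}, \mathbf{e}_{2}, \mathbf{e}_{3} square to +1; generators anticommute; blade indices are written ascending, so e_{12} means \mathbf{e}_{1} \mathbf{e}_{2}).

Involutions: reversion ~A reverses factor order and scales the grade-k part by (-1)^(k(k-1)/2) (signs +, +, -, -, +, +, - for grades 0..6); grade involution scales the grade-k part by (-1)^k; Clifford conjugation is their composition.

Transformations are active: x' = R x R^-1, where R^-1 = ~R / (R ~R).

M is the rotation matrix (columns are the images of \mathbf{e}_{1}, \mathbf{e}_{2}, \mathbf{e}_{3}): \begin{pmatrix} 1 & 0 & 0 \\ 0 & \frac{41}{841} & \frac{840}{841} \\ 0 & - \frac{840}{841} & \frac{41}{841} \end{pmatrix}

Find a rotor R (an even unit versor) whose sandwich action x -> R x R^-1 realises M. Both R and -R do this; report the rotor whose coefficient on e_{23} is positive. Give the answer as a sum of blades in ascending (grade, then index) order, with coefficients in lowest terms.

Method: write R = a + b12*e_{12} + b13*e_{13} + b23*e_{23} with a^2 + b12^2 + b13^2 + b23^2 = 1 (so R^-1 = ~R). Expanding the columns R e_j ~R gives tr M = 4a^2 - 1 and, from the antisymmetric part, M21 - M12 = -4a*b12, M13 - M31 = 4a*b13, M32 - M23 = -4a*b23.
Here tr M = \frac{923}{841}, so a^2 = (1 + tr M)/4 = \frac{441}{841} and a = ±\frac{21}{29}. Taking a = \frac{21}{29}: M21 - M12 = 0, M13 - M31 = 0, M32 - M23 = -\frac{1680}{841}, giving b12 = 0, b13 = 0, b23 = \frac{20}{29}, i.e. R = \frac{21}{29} + \frac{20}{29} e_{23}.
Its e_{23} coefficient is already positive.
Answer: \frac{21}{29} + \frac{20}{29} e_{23}. Key observation: the double cover Spin(3) -> SO(3) sends R and -R to the same matrix (trace \frac{923}{841} here), so the stated sign of the e_{23} coefficient is what selects one sheet.


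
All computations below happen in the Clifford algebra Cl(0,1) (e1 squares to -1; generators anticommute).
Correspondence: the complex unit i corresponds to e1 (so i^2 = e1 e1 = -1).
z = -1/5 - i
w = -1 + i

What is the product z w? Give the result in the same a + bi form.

In blades: z = -1/5 - e1, w = -1 + e1.
Distribute z over w term by term (generator squares from the signature, products reordered to ascending indices): (-1/5)*w = 1/5 - 1/5*e1; (-e1)*w = 1 + e1.
Sum: 6/5 + 4/5*e1; translating back through the correspondence:
Answer: 6/5 + 4/5*i


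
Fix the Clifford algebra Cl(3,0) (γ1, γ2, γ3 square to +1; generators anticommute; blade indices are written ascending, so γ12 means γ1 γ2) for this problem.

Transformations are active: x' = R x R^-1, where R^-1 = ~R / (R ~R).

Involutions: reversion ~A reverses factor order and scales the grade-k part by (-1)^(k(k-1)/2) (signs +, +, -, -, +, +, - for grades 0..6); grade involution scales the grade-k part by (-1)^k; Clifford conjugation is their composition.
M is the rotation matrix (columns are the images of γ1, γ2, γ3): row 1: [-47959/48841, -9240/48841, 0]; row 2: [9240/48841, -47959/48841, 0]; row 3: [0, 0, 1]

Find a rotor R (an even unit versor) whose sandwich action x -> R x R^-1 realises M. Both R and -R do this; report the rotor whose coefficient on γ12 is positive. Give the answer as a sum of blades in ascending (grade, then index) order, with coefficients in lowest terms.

Method: write R = a + b12*γ12 + b13*γ13 + b23*γ23 with a^2 + b12^2 + b13^2 + b23^2 = 1 (so R^-1 = ~R). Expanding the columns R e_j ~R gives tr M = 4a^2 - 1 and, from the antisymmetric part, M21 - M12 = -4a*b12, M13 - M31 = 4a*b13, M32 - M23 = -4a*b23.
Here tr M = -47077/48841, so a^2 = (1 + tr M)/4 = 441/48841 and a = ±21/221. Taking a = 21/221: M21 - M12 = 18480/48841, M13 - M31 = 0, M32 - M23 = 0, giving b12 = -220/221, b13 = 0, b23 = 0, i.e. R = 21/221 - 220/221*γ12.
Its γ12 coefficient is negative, so report the other preimage -R.
Answer: -21/221 + 220/221*γ12. Note: both R and -R realise this M (trace -47077/48841); the covering map identifies them, and the γ12-coefficient sign is the tie-breaker.


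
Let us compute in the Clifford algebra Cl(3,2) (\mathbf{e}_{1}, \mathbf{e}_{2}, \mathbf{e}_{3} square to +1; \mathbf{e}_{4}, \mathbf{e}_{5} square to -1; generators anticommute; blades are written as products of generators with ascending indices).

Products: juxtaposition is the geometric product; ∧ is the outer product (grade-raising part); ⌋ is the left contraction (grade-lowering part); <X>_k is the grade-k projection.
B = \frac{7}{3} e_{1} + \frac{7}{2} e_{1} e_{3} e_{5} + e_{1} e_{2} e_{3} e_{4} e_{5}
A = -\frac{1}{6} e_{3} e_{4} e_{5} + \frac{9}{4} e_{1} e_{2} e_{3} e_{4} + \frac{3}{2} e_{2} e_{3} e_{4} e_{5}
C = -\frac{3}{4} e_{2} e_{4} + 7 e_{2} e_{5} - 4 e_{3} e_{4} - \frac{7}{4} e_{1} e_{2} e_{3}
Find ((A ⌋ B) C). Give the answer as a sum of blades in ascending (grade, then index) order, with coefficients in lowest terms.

step 1: \frac{3}{2} e_{1} - \frac{9}{4} e_{5} + \frac{1}{6} e_{1} e_{2}
step 2: -\frac{63}{4} e_{2} + \frac{7}{24} e_{3} - \frac{1}{8} e_{1} e_{4} + \frac{7}{6} e_{1} e_{5} - \frac{21}{8} e_{2} e_{3} - \frac{9}{8} e_{1} e_{2} e_{4} + \frac{21}{2} e_{1} e_{2} e_{5} - 6 e_{1} e_{3} e_{4} + \frac{27}{16} e_{2} e_{4} e_{5} + 9 e_{3} e_{4} e_{5} - \frac{2}{3} e_{1} e_{2} e_{3} e_{4} - \frac{63}{16} e_{1} e_{2} e_{3} e_{5}
Answer: -\frac{63}{4} e_{2} + \frac{7}{24} e_{3} - \frac{1}{8} e_{1} e_{4} + \frac{7}{6} e_{1} e_{5} - \frac{21}{8} e_{2} e_{3} - \frac{9}{8} e_{1} e_{2} e_{4} + \frac{21}{2} e_{1} e_{2} e_{5} - 6 e_{1} e_{3} e_{4} + \frac{27}{16} e_{2} e_{4} e_{5} + 9 e_{3} e_{4} e_{5} - \frac{2}{3} e_{1} e_{2} e_{3} e_{4} - \frac{63}{16} e_{1} e_{2} e_{3} e_{5}


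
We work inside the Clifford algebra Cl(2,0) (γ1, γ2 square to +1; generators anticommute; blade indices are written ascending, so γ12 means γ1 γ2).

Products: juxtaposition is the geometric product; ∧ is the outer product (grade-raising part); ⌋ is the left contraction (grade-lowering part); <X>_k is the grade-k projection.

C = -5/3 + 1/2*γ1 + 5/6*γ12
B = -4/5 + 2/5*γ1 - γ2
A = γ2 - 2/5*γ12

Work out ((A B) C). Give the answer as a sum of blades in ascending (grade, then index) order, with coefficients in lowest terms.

step 1: -1 + 2/5*γ1 - 16/25*γ2 - 2/25*γ12
step 2: 29/15 - 19/30*γ1 + 36/25*γ2 - 19/50*γ12
Answer: 29/15 - 19/30*γ1 + 36/25*γ2 - 19/50*γ12


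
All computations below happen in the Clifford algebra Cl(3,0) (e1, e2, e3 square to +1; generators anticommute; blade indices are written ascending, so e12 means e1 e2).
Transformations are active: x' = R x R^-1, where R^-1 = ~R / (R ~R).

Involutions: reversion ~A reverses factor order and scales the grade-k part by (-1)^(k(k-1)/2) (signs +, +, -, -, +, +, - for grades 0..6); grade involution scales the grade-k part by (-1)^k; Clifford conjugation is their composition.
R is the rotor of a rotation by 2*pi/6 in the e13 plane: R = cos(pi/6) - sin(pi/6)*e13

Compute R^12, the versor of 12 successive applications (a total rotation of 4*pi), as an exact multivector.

The rotor phase is half the rotation angle and phases add under composition, so 12 steps in the e13 plane accumulate phase 12*(pi/6) = 2*pi: R^12 = cos(2*pi) - sin(2*pi)*e13.
cos(2*pi) = 1 and sin(2*pi) = 0, so R^12 = 1. The total rotation 4*pi is 2 full turns, so every vector returns to itself, yet the rotor is +1, back on the identity sheet (an even number of 2*pi turns).
Answer: 1


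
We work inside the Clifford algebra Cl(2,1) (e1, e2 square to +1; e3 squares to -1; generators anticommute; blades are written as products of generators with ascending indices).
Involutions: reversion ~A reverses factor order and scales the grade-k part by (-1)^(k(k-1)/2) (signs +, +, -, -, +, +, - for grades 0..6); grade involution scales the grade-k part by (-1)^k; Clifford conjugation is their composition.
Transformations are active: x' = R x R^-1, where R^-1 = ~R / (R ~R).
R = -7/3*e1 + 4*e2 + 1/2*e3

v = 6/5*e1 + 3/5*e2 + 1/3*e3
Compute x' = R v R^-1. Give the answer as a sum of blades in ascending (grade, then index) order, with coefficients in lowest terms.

~R = -7/3*e1 + 4*e2 + 1/2*e3, and R ~R = 763/36, so R^-1 = ~R / (763/36).
R v = -17/30 - 31/5*e1 e2 - 62/45*e1 e3 + 31/30*e2 e3
Answer: -586/545*e1 - 621/763*e2 - 4121/11445*e3


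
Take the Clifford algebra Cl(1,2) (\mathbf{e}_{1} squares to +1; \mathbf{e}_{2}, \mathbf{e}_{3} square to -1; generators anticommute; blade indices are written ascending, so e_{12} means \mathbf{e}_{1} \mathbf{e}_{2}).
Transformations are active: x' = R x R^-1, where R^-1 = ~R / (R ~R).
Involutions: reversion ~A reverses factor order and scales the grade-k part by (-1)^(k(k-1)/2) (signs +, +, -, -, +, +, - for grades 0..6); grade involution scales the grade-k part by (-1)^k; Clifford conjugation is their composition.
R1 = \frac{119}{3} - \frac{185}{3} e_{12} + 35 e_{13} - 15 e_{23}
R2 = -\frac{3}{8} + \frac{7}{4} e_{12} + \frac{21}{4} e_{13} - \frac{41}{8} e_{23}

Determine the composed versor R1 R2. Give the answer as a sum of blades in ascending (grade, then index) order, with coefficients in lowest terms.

Distribute over the terms of R1 (each basis-blade product reordered to ascending indices, repeated generators contracted through their squares):
(\frac{119}{3}) R2 = -\frac{119}{8} + \frac{833}{12} e_{12} + \frac{833}{4} e_{13} - \frac{4879}{24} e_{23}
(-\frac{185}{3} e_{12}) R2 = -\frac{1295}{12} + \frac{185}{8} e_{12} - \frac{7585}{24} e_{13} + \frac{1295}{4} e_{23}
(35 e_{13}) R2 = \frac{735}{4} - \frac{1435}{8} e_{12} - \frac{105}{8} e_{13} + \frac{245}{4} e_{23}
(-15 e_{23}) R2 = -\frac{615}{8} + \frac{315}{4} e_{12} - \frac{105}{4} e_{13} + \frac{45}{8} e_{23}
Summing the partial products and collecting blades:
Answer: -\frac{191}{12} - \frac{97}{12} e_{12} - \frac{883}{6} e_{13} + \frac{562}{3} e_{23}


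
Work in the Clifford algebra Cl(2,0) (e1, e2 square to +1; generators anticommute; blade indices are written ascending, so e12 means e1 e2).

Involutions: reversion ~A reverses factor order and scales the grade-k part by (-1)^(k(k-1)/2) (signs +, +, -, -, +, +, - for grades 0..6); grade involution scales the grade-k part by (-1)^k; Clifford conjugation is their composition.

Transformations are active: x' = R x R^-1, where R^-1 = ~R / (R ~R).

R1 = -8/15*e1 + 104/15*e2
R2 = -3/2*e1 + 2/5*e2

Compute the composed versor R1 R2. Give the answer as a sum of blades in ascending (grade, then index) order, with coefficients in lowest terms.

Distribute over the terms of R1 (each basis-blade product reordered to ascending indices, repeated generators contracted through their squares):
(-8/15*e1) R2 = 4/5 - 16/75*e12
(104/15*e2) R2 = 208/75 + 52/5*e12
Summing the partial products and collecting blades:
Answer: 268/75 + 764/75*e12


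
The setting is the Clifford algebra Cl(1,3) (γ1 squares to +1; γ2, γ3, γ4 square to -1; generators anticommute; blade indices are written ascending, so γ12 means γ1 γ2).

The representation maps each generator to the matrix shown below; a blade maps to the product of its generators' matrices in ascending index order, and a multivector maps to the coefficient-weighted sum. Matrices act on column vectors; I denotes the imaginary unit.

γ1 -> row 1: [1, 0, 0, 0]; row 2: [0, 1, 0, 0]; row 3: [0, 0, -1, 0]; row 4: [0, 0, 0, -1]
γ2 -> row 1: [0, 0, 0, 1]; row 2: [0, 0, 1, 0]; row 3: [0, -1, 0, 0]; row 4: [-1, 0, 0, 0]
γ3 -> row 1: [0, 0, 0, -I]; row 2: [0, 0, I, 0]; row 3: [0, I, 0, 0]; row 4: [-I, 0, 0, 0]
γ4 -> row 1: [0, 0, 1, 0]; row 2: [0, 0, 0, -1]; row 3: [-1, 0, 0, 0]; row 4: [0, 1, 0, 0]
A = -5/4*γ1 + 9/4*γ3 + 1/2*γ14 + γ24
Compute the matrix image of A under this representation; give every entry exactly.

Bivector images (products of the table entries): rho(γ14) = rho(γ1)rho(γ4) = row 1: [0, 0, 1, 0]; row 2: [0, 0, 0, -1]; row 3: [1, 0, 0, 0]; row 4: [0, -1, 0, 0]; rho(γ24) = rho(γ2)rho(γ4) = row 1: [0, 1, 0, 0]; row 2: [-1, 0, 0, 0]; row 3: [0, 0, 0, 1]; row 4: [0, 0, -1, 0].
M = (-5/4)*rho(γ1) + (9/4)*rho(γ3) + (1/2)*rho(γ14) + (1)*rho(γ24), summed entrywise:
Answer: row 1: [-5/4, 1, 1/2, -9*I/4]; row 2: [-1, -5/4, 9*I/4, -1/2]; row 3: [1/2, 9*I/4, 5/4, 1]; row 4: [-9*I/4, -1/2, -1, 5/4]


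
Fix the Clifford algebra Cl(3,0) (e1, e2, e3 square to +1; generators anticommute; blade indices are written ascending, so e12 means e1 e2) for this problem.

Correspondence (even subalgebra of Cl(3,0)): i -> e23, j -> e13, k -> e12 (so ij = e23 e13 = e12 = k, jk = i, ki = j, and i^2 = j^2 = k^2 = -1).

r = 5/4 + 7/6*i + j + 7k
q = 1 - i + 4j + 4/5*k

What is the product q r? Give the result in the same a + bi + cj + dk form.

In blades: q = 1 + 4/5*e12 + 4*e13 - e23, r = 5/4 + 7*e12 + e13 + 7/6*e23.
Distribute q over r term by term (generator squares from the signature, products reordered to ascending indices): (1)*r = 5/4 + 7*e12 + e13 + 7/6*e23; (4/5*e12)*r = -28/5 + e12 + 14/15*e13 - 4/5*e23; (4*e13)*r = -4 - 14/3*e12 + 5*e13 + 28*e23; (-e23)*r = 7/6 - e12 + 7*e13 - 5/4*e23.
Sum: -431/60 + 7/3*e12 + 209/15*e13 + 1627/60*e23; translating back through the correspondence:
Answer: -431/60 + 1627/60*i + 209/15*j + 7/3*k


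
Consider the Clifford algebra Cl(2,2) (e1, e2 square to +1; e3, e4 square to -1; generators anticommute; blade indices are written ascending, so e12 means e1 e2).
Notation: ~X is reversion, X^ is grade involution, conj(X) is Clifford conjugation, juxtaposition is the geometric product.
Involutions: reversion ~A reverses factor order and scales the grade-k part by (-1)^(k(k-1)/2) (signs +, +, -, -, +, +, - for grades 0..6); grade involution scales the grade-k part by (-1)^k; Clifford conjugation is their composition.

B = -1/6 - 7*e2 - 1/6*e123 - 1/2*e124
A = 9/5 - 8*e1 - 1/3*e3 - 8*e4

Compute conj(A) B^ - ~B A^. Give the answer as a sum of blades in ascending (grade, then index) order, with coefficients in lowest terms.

first term: -3/10 - 4/3*e1 + 63/5*e2 - 1/18*e3 - 4/3*e4 + 935/18*e12 - e23 - 52*e24 + 3/10*e123 + 9/10*e124 - 7/6*e1234
second term: -3/10 - 4/3*e1 - 63/5*e2 - 1/18*e3 - 4/3*e4 + 935/18*e12 - e23 - 52*e24 + 3/10*e123 + 9/10*e124 + 7/6*e1234
Answer: 126/5*e2 - 7/3*e1234
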